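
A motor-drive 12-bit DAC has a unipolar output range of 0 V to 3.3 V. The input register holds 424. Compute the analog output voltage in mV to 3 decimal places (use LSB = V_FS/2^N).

LSB = 3.3 V / 2^12 = 0.806 mV.
V_out = 0 + 424 × 0.000805664 V = 0.341602 V.
= 341.602 mV.

341.602 mV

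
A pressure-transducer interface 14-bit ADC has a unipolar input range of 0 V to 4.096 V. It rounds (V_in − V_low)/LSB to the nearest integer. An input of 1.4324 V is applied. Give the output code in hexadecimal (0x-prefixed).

With 16384 levels over 4.096 V, one step is 250.00 µV.
(1.4324 − 0) / 0.00025 = 5729.600 LSBs.
round(5729.600) = 5730.
In hexadecimal (0x-prefixed): 0x1662.

code 0x1662 (decimal 5730)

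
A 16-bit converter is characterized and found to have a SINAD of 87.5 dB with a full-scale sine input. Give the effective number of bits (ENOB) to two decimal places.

ENOB = (SINAD − 1.76) / 6.02 = (87.5 − 1.76)/6.02 = 14.243.

14.24 bits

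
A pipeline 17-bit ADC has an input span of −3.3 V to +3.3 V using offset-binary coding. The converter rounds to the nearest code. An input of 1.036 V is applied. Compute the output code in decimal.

Full-scale span = 6.6 V; LSB = 6.6/2^17 = 50.35 µV.
(V_in − V_low)/LSB = (1.036 − (−3.3)) / 5.0354e-05 = 86110.332.
Round → code 86110.

code 86110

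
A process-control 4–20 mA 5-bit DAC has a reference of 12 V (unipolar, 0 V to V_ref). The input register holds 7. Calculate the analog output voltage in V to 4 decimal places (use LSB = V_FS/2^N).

2.6250 V

LSB = 12 V / 2^5 = 375.000 mV.
V_out = 0 + 7 × 0.375 V = 2.625 V.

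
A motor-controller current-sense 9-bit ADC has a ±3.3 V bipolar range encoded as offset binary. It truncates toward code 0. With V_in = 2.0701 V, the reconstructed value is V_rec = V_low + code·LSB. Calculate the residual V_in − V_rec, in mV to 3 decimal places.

One LSB is 6.6 V / 512 = 12.891 mV.
(2.0701 − (−3.3))/0.0128906 = 416.5896; ⌊·⌋ gives code 416.
Code 416 maps back to (−3.3) + 416×0.0128906 V = 2.0625 V.
V_in − V_rec = 0.0076 V = 7.600 mV.

7.600 mV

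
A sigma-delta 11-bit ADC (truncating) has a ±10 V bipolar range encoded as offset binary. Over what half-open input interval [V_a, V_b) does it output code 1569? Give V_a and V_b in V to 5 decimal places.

LSB = 20/2^11 = 9.766 mV.
V_a = V_low + 1569·LSB = 5.32227 V; V_b = V_low + 1570·LSB = 5.33203 V.

[5.32227 V, 5.33203 V)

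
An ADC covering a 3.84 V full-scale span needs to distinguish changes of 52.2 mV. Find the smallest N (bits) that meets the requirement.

Number of steps required ≥ 3.84 V / 52.2 mV = 73.56.
Need 2^N ≥ 73.56; 2^6 = 64, 2^7 = 128.
Minimum N = 7.

7 bits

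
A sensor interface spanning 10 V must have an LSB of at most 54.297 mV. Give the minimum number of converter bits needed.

8 bits

Number of steps required ≥ 10 V / 54.297 mV = 184.17.
Need 2^N ≥ 184.17; 2^7 = 128, 2^8 = 256.
Minimum N = 8.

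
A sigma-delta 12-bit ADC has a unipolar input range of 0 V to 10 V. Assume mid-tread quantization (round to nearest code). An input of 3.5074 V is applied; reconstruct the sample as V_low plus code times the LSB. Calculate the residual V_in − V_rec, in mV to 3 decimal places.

LSB = 10/2^12 = 2.441 mV.
(V_in − V_low)/LSB = (3.5074 − 0)/0.00244141 = 1436.6310 → code 1437 (round).
Reconstructed: 3.5083008 V.
Difference: -0.000900781 V → -0.901 mV.

-0.901 mV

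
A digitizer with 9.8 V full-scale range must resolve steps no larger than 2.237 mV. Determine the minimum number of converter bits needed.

13 bits

Number of steps required ≥ 9.8 V / 2.237 mV = 4380.87.
Need 2^N ≥ 4380.87; 2^12 = 4096, 2^13 = 8192.
Minimum N = 13.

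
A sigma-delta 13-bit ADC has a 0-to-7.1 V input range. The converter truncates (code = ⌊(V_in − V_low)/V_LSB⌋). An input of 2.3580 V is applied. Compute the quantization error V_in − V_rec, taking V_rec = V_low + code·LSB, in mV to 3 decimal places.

Step size: 7.1 V ÷ 2^13 = 0.867 mV.
Scaled input = 2720.6670 LSBs, so code = 2720.
V_rec = 0 + 2720·0.000866699 = 2.3574219 V.
Error = 2.3580 − 2.3574219 = 0.000578125 V = 0.578 mV.

0.578 mV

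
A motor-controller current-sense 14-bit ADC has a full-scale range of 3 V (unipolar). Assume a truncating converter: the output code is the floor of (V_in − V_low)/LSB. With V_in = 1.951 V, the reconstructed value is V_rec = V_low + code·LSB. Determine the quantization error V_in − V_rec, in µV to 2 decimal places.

11.23 µV

One LSB is 3 V / 16384 = 183.11 µV.
(1.951 − 0)/0.000183105 = 10655.0613; ⌊·⌋ gives code 10655.
Code 10655 maps back to 0 + 10655×0.000183105 V = 1.9509888 V.
Difference: 1.12305e-05 V → 11.23 µV.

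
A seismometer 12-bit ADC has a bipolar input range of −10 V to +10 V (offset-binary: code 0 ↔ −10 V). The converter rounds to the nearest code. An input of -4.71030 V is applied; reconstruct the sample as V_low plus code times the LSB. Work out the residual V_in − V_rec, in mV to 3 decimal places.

1.614 mV

One LSB is 20 V / 4096 = 4.883 mV.
(-4.71030 − (−10))/0.00488281 = 1083.3306; round gives code 1083.
V_rec = (−10) + 1083·0.00488281 = -4.7119141 V.
Error = -4.71030 − (−4.7119141) = 0.00161406 V = 1.614 mV.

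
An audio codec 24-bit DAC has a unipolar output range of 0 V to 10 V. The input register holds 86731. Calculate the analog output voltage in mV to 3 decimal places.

LSB = 10 V / 2^24 = 0.60 µV.
V_out = 0 + 86731 × 5.96046e-07 V = 0.0516957 V.
= 51.696 mV.

51.696 mV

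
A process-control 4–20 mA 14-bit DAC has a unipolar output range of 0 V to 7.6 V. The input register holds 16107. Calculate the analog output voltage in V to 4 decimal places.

LSB = 7.6 V / 2^14 = 463.87 µV.
V_out = 0 + 16107 × 0.000463867 V = 7.47151 V.

7.4715 V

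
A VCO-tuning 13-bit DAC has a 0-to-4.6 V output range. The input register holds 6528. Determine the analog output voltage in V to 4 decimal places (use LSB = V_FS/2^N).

LSB = 4.6 V / 2^13 = 0.562 mV.
V_out = 0 + 6528 × 0.000561523 V = 3.66562 V.

3.6656 V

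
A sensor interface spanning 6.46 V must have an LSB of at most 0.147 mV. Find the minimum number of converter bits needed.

16 bits

Number of steps required ≥ 6.46 V / 0.147 mV = 43945.58.
Need 2^N ≥ 43945.58; 2^15 = 32768, 2^16 = 65536.
Minimum N = 16.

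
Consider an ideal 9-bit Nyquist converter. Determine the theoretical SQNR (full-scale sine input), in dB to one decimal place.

55.9 dB

SNR ≈ 6.02·N + 1.76 dB = 6.02·9 + 1.76 = 55.94 dB.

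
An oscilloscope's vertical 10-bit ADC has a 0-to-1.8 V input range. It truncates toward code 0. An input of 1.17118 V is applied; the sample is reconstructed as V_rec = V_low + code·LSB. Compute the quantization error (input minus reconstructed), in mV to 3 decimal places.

One LSB is 1.8 V / 1024 = 1.758 mV.
(1.17118 − 0)/0.00175781 = 666.2713; ⌊·⌋ gives code 666.
V_rec = 0 + 666·0.00175781 = 1.1707031 V.
Difference: 0.000476875 V → 0.477 mV.

0.477 mV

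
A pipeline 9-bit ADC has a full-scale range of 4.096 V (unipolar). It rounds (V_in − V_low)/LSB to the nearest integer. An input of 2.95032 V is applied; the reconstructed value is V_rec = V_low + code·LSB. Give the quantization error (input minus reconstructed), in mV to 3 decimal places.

Step size: 4.096 V ÷ 2^9 = 8.000 mV.
(V_in − V_low)/LSB = (2.95032 − 0)/0.008 = 368.7900 → code 369 (round).
V_rec = 0 + 369·0.008 = 2.952 V.
V_in − V_rec = -0.00168 V = -1.680 mV.

-1.680 mV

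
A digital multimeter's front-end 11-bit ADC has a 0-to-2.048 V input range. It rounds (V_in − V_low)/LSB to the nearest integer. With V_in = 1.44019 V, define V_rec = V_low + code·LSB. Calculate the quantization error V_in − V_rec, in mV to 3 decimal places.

0.190 mV

LSB = 2.048/2^11 = 1.000 mV.
(1.44019 − 0)/0.001 = 1440.1900; round gives code 1440.
Reconstructed: 1.44 V.
V_in − V_rec = 0.00019 V = 0.190 mV.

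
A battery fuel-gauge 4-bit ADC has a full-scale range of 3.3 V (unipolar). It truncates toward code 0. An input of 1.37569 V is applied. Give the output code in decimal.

code 6

LSB = 3.3 V / 16 = 206.250 mV.
(1.37569 − 0) / 0.20625 = 6.670 LSBs.
So the output code is 6.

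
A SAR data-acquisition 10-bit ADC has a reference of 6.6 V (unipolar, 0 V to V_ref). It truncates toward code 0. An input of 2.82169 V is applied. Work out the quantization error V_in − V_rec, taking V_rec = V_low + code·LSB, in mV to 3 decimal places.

Step size: 6.6 V ÷ 2^10 = 6.445 mV.
(V_in − V_low)/LSB = (2.82169 − 0)/0.00644531 = 437.7895 → code 437 (floor).
Code 437 maps back to 0 + 437×0.00644531 V = 2.8166016 V.
V_in − V_rec = 0.00508844 V = 5.088 mV.

5.088 mV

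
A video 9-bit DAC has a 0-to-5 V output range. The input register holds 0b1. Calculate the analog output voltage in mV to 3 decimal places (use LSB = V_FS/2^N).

LSB = 5 V / 2^9 = 9.766 mV.
Code 0b1 = 1 decimal.
V_out = 0 + 1 × 0.00976562 V = 0.00976562 V.
= 9.766 mV.

9.766 mV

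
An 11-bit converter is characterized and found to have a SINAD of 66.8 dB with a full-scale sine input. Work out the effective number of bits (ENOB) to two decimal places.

ENOB = (SINAD − 1.76) / 6.02 = (66.8 − 1.76)/6.02 = 10.804.

10.80 bits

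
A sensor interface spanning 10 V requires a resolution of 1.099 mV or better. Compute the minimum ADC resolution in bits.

14 bits

Number of steps required ≥ 10 V / 1.099 mV = 9099.18.
Need 2^N ≥ 9099.18; 2^13 = 8192, 2^14 = 16384.
Minimum N = 14.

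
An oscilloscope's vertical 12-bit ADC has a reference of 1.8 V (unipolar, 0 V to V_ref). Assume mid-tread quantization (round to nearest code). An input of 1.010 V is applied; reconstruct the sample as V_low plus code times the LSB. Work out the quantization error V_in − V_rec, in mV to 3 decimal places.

0.137 mV

LSB = 1.8/2^12 = 439.45 µV.
(V_in − V_low)/LSB = (1.010 − 0)/0.000439453 = 2298.3111 → code 2298 (round).
Reconstructed: 1.0098633 V.
Difference: 0.000136719 V → 0.137 mV.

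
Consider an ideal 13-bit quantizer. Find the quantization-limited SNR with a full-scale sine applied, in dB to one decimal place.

SNR ≈ 6.02·N + 1.76 dB = 6.02·13 + 1.76 = 80.02 dB.

80.0 dB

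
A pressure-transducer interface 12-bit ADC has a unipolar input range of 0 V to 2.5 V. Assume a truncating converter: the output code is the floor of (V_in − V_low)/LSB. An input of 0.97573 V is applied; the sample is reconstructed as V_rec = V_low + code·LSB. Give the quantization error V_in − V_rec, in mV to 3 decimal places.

0.388 mV

Step size: 2.5 V ÷ 2^12 = 0.610 mV.
(0.97573 − 0)/0.000610352 = 1598.6360; ⌊·⌋ gives code 1598.
Code 1598 maps back to 0 + 1598×0.000610352 V = 0.9753418 V.
Difference: 0.000388203 V → 0.388 mV.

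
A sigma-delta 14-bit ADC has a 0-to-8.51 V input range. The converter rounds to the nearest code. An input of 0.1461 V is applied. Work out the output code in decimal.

With 16384 levels over 8.51 V, one step is 0.519 mV.
Input sits at 281.281 steps above V_low.
So the output code is 281.

code 281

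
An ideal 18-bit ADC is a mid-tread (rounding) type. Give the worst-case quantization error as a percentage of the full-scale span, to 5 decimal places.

Rounding → worst-case error = ½ LSB = V_FS/2^19, so 100/524288 = 0.000190735 % of full scale.

0.00019 %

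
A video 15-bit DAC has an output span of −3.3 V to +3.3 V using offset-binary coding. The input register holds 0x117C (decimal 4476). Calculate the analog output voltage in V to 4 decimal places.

LSB = 6.6 V / 2^15 = 201.42 µV.
Code 0x117C = 4476 decimal.
V_out = (−3.3) + 4476 × 0.000201416 V = -2.39846 V.

-2.3985 V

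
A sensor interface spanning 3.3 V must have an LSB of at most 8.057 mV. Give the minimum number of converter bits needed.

Number of steps required ≥ 3.3 V / 8.057 mV = 409.58.
Need 2^N ≥ 409.58; 2^8 = 256, 2^9 = 512.
Minimum N = 9.

9 bits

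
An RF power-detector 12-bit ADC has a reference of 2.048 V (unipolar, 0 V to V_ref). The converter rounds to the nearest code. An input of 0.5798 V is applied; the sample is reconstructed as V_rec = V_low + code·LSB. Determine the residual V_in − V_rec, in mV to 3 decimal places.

-0.200 mV

Step size: 2.048 V ÷ 2^12 = 0.500 mV.
(0.5798 − 0)/0.0005 = 1159.6000; round gives code 1160.
V_rec = 0 + 1160·0.0005 = 0.58 V.
Error = 0.5798 − 0.58 = -0.0002 V = -0.200 mV.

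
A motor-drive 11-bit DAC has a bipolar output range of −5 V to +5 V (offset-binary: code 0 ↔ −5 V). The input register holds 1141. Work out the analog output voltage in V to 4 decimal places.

LSB = 10 V / 2^11 = 4.883 mV.
V_out = (−5) + 1141 × 0.00488281 V = 0.571289 V.

0.5713 V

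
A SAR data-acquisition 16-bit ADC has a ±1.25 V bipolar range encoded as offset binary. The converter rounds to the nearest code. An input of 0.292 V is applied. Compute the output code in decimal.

Full-scale span = 2.5 V; LSB = 2.5/2^16 = 38.15 µV.
Input sits at 40422.605 steps above V_low.
round(40422.605) = 40423.

code 40423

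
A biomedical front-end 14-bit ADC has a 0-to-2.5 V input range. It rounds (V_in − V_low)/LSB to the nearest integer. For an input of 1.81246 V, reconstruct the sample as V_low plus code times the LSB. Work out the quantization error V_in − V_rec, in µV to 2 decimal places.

21.04 µV

One LSB is 2.5 V / 16384 = 152.59 µV.
(1.81246 − 0)/0.000152588 = 11878.1379; round gives code 11878.
V_rec = 0 + 11878·0.000152588 = 1.812439 V.
Error = 1.81246 − 1.812439 = 2.10352e-05 V = 21.04 µV.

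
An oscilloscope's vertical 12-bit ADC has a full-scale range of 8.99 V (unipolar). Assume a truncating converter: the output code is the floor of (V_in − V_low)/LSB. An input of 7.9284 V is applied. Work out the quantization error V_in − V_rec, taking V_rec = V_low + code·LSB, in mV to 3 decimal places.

LSB = 8.99/2^12 = 2.195 mV.
Scaled input = 3612.3166 LSBs, so code = 3612.
Code 3612 maps back to 0 + 3612×0.00219482 V = 7.9277051 V.
Error = 7.9284 − 7.9277051 = 0.000694922 V = 0.695 mV.

0.695 mV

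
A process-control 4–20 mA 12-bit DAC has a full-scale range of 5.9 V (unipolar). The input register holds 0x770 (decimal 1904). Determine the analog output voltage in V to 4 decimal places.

2.7426 V

LSB = 5.9 V / 2^12 = 1.440 mV.
Code 0x770 = 1904 decimal.
V_out = 0 + 1904 × 0.00144043 V = 2.74258 V.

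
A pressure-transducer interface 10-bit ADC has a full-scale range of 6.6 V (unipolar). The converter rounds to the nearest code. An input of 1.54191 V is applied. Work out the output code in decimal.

Full-scale span = 6.6 V; LSB = 6.6/2^10 = 6.445 mV.
(1.54191 − 0) / 0.00644531 = 239.230 LSBs.
Round → code 239.

code 239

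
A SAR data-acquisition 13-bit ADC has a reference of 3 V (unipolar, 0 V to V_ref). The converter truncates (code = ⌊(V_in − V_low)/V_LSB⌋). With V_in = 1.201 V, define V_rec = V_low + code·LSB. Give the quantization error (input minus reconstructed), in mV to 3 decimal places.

0.194 mV

One LSB is 3 V / 8192 = 366.21 µV.
Scaled input = 3279.5307 LSBs, so code = 3279.
Code 3279 maps back to 0 + 3279×0.000366211 V = 1.2008057 V.
Error = 1.201 − 1.2008057 = 0.000194336 V = 0.194 mV.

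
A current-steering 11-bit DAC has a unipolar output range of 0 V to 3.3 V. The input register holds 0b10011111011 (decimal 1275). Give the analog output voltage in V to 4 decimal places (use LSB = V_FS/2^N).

LSB = 3.3 V / 2^11 = 1.611 mV.
Code 0b10011111011 = 1275 decimal.
V_out = 0 + 1275 × 0.00161133 V = 2.05444 V.

2.0544 V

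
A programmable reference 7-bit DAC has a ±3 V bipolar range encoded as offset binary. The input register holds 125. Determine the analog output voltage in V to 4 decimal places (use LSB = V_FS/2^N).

2.8594 V

LSB = 6 V / 2^7 = 46.875 mV.
V_out = (−3) + 125 × 0.046875 V = 2.85938 V.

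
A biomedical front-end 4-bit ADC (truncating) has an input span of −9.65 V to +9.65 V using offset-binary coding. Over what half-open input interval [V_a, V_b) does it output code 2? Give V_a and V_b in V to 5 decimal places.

LSB = 19.3/2^4 = 1.2063 V.
V_a = V_low + 2·LSB = -7.2375 V; V_b = V_low + 3·LSB = -6.03125 V.

[-7.23750 V, -6.03125 V)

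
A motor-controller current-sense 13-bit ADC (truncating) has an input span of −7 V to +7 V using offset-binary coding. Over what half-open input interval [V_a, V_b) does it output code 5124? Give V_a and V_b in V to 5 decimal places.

[1.75684 V, 1.75854 V)

LSB = 14/2^13 = 1.709 mV.
V_a = V_low + 5124·LSB = 1.75684 V; V_b = V_low + 5125·LSB = 1.75854 V.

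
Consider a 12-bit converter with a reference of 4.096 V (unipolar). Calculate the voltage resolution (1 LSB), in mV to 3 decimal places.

Full-scale span = 4.096 V.
LSB = 4.096 / 2^12 = 4.096 / 4096 = 0.001 V = 1.000 mV.

1.000 mV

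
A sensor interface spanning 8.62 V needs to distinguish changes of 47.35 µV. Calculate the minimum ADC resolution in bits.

18 bits

Number of steps required ≥ 8.62 V / 47.35 µV = 182048.57.
Need 2^N ≥ 182048.57; 2^17 = 131072, 2^18 = 262144.
Minimum N = 18.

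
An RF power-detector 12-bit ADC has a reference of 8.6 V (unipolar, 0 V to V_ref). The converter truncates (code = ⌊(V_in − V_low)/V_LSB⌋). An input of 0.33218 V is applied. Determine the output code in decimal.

With 4096 levels over 8.6 V, one step is 2.100 mV.
Input sits at 158.210 steps above V_low.
⌊·⌋(158.210) = 158.

code 158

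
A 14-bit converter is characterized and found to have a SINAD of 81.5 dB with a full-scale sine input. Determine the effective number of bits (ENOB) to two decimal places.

ENOB = (SINAD − 1.76) / 6.02 = (81.5 − 1.76)/6.02 = 13.246.

13.25 bits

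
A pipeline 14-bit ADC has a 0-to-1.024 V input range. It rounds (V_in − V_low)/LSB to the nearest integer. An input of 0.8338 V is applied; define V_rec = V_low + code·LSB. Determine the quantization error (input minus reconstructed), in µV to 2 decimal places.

-12.50 µV

LSB = 1.024/2^14 = 62.50 µV.
(0.8338 − 0)/6.25e-05 = 13340.8000; round gives code 13341.
Code 13341 maps back to 0 + 13341×6.25e-05 V = 0.8338125 V.
Difference: -1.25e-05 V → -12.50 µV.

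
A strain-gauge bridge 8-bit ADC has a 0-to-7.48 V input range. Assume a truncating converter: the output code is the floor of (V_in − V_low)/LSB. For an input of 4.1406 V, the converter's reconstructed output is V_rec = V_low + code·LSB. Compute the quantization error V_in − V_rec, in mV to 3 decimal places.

20.756 mV

LSB = 7.48/2^8 = 29.219 mV.
Scaled input = 141.7104 LSBs, so code = 141.
Code 141 maps back to 0 + 141×0.0292188 V = 4.1198438 V.
V_in − V_rec = 0.0207563 V = 20.756 mV.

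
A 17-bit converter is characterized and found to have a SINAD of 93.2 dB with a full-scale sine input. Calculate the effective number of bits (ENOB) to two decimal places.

ENOB = (SINAD − 1.76) / 6.02 = (93.2 − 1.76)/6.02 = 15.189.

15.19 bits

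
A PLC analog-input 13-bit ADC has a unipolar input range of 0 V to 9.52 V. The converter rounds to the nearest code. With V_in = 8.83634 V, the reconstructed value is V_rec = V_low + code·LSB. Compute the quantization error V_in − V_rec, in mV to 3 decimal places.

One LSB is 9.52 V / 8192 = 1.162 mV.
(8.83634 − 0)/0.00116211 = 7603.7077; round gives code 7604.
Code 7604 maps back to 0 + 7604×0.00116211 V = 8.8366797 V.
V_in − V_rec = -0.000339687 V = -0.340 mV.

-0.340 mV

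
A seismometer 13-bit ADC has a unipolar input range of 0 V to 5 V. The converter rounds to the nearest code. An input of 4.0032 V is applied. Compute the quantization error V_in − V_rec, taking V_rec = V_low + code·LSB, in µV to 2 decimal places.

Step size: 5 V ÷ 2^13 = 0.610 mV.
(V_in − V_low)/LSB = (4.0032 − 0)/0.000610352 = 6558.8429 → code 6559 (round).
Code 6559 maps back to 0 + 6559×0.000610352 V = 4.0032959 V.
Error = 4.0032 − 4.0032959 = -9.58984e-05 V = -95.90 µV.

-95.90 µV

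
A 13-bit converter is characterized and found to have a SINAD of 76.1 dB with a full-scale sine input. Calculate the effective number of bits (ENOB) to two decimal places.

12.35 bits

ENOB = (SINAD − 1.76) / 6.02 = (76.1 − 1.76)/6.02 = 12.349.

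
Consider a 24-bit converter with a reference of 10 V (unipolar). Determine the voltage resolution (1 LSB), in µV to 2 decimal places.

Full-scale span = 10 V.
LSB = 10 / 2^24 = 10 / 16777216 = 5.96046e-07 V = 0.60 µV.

0.60 µV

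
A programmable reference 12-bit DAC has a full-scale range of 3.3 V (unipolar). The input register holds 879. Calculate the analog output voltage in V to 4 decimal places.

0.7082 V

LSB = 3.3 V / 2^12 = 0.806 mV.
V_out = 0 + 879 × 0.000805664 V = 0.708179 V.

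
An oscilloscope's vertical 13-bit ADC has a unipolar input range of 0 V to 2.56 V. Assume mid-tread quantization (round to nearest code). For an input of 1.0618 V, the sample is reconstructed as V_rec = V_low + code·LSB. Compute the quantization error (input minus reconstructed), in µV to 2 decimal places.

-75.00 µV

One LSB is 2.56 V / 8192 = 312.50 µV.
(1.0618 − 0)/0.0003125 = 3397.7600; round gives code 3398.
Code 3398 maps back to 0 + 3398×0.0003125 V = 1.061875 V.
Error = 1.0618 − 1.061875 = -7.5e-05 V = -75.00 µV.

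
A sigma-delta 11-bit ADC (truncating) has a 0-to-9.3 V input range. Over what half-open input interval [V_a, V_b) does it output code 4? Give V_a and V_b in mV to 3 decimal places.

LSB = 9.3/2^11 = 4.541 mV.
V_a = V_low + 4·LSB = 0.0181641 V; V_b = V_low + 5·LSB = 0.0227051 V.

[18.164 mV, 22.705 mV)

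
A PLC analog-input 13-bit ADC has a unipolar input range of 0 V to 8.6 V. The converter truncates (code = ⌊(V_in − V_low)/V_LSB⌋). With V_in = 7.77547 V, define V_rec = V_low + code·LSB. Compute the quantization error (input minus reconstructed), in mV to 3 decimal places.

0.616 mV

One LSB is 8.6 V / 8192 = 1.050 mV.
(V_in − V_low)/LSB = (7.77547 − 0)/0.0010498 = 7406.5872 → code 7406 (floor).
Reconstructed: 7.7748535 V.
Error = 7.77547 − 7.7748535 = 0.000616484 V = 0.616 mV.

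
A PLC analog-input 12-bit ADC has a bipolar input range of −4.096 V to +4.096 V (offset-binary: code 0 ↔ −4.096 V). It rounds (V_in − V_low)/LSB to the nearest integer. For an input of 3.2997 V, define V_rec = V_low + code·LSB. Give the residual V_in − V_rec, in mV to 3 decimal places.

One LSB is 8.192 V / 4096 = 2.000 mV.
(3.2997 − (−4.096))/0.002 = 3697.8500; round gives code 3698.
V_rec = (−4.096) + 3698·0.002 = 3.3 V.
Error = 3.2997 − 3.3 = -0.0003 V = -0.300 mV.

-0.300 mV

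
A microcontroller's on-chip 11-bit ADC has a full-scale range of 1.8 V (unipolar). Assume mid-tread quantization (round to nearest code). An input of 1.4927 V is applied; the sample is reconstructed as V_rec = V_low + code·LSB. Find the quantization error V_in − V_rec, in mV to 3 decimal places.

Step size: 1.8 V ÷ 2^11 = 0.879 mV.
(V_in − V_low)/LSB = (1.4927 − 0)/0.000878906 = 1698.3609 → code 1698 (round).
V_rec = 0 + 1698·0.000878906 = 1.4923828 V.
V_in − V_rec = 0.000317187 V = 0.317 mV.

0.317 mV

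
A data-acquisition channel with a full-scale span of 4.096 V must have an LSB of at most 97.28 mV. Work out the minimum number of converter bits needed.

6 bits

Number of steps required ≥ 4.096 V / 97.28 mV = 42.11.
Need 2^N ≥ 42.11; 2^5 = 32, 2^6 = 64.
Minimum N = 6.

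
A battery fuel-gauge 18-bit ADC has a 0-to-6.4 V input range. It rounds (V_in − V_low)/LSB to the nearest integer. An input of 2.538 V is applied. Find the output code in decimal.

code 103956

LSB = 6.4 V / 262144 = 24.41 µV.
(V_in − V_low)/LSB = (2.538 − 0) / 2.44141e-05 = 103956.480.
round(103956.480) = 103956.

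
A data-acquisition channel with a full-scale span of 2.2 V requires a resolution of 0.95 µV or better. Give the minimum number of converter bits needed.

22 bits

Number of steps required ≥ 2.2 V / 0.95 µV = 2315789.47.
Need 2^N ≥ 2315789.47; 2^21 = 2097152, 2^22 = 4194304.
Minimum N = 22.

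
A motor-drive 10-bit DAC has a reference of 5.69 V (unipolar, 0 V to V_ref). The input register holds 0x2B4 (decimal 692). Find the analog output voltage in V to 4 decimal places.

LSB = 5.69 V / 2^10 = 5.557 mV.
Code 0x2B4 = 692 decimal.
V_out = 0 + 692 × 0.00555664 V = 3.8452 V.

3.8452 V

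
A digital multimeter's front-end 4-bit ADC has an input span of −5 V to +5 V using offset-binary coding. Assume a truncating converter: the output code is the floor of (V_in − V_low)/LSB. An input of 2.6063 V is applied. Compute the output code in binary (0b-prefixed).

code 0b1100 (decimal 12)

LSB = 10 V / 16 = 0.6250 V.
(2.6063 − (−5)) / 0.625 = 12.170 LSBs.
⌊·⌋(12.170) = 12.
In binary (0b-prefixed): 0b1100.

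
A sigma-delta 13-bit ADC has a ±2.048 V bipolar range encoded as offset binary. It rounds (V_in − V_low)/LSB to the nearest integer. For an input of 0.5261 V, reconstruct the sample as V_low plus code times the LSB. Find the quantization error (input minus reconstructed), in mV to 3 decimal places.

0.100 mV

Step size: 4.096 V ÷ 2^13 = 0.500 mV.
(0.5261 − (−2.048))/0.0005 = 5148.2000; round gives code 5148.
Reconstructed: 0.526 V.
Difference: 0.0001 V → 0.100 mV.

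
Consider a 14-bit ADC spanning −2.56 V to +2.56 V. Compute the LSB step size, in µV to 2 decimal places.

312.50 µV

Full-scale span = 5.12 V.
LSB = 5.12 / 2^14 = 5.12 / 16384 = 0.0003125 V = 312.50 µV.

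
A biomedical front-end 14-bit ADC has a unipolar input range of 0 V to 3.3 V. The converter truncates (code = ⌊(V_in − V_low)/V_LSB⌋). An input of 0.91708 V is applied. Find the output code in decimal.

LSB = 3.3 V / 16384 = 201.42 µV.
(0.91708 − 0) / 0.000201416 = 4553.163 LSBs.
⌊·⌋(4553.163) = 4553.

code 4553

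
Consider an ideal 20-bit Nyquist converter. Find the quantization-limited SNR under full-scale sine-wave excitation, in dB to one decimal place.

122.2 dB

SNR ≈ 6.02·N + 1.76 dB = 6.02·20 + 1.76 = 122.16 dB.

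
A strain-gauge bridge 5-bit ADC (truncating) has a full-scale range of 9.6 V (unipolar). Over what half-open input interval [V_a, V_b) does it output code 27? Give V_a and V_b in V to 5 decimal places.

[8.10000 V, 8.40000 V)

LSB = 9.6/2^5 = 300.000 mV.
V_a = V_low + 27·LSB = 8.1 V; V_b = V_low + 28·LSB = 8.4 V.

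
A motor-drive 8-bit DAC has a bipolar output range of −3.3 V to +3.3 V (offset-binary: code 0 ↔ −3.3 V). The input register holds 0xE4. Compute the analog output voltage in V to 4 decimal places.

2.5781 V

LSB = 6.6 V / 2^8 = 25.781 mV.
Code 0xE4 = 228 decimal.
V_out = (−3.3) + 228 × 0.0257812 V = 2.57812 V.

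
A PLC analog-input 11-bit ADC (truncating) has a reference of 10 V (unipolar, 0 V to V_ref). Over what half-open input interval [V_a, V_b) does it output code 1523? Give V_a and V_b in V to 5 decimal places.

[7.43652 V, 7.44141 V)

LSB = 10/2^11 = 4.883 mV.
V_a = V_low + 1523·LSB = 7.43652 V; V_b = V_low + 1524·LSB = 7.44141 V.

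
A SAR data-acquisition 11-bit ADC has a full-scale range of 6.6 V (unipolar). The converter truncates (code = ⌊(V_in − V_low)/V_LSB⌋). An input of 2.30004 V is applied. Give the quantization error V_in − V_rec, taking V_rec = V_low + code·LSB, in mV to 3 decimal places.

2.286 mV

One LSB is 6.6 V / 2048 = 3.223 mV.
(V_in − V_low)/LSB = (2.30004 − 0)/0.00322266 = 713.7094 → code 713 (floor).
Reconstructed: 2.2977539 V.
V_in − V_rec = 0.00228609 V = 2.286 mV.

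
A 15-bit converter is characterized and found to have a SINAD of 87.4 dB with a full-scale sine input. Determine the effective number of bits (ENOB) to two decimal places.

14.23 bits

ENOB = (SINAD − 1.76) / 6.02 = (87.4 − 1.76)/6.02 = 14.226.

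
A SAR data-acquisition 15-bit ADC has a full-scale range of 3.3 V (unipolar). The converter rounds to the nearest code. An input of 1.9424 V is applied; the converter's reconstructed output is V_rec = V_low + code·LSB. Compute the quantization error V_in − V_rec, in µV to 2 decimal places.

LSB = 3.3/2^15 = 100.71 µV.
(V_in − V_low)/LSB = (1.9424 − 0)/0.000100708 = 19287.4434 → code 19287 (round).
Reconstructed: 1.9423553 V.
Difference: 4.46533e-05 V → 44.65 µV.

44.65 µV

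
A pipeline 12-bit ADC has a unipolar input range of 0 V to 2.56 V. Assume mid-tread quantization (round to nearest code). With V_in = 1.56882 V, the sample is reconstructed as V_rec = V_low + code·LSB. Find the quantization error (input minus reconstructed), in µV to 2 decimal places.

70.00 µV

One LSB is 2.56 V / 4096 = 0.625 mV.
(V_in − V_low)/LSB = (1.56882 − 0)/0.000625 = 2510.1120 → code 2510 (round).
V_rec = 0 + 2510·0.000625 = 1.56875 V.
Error = 1.56882 − 1.56875 = 7e-05 V = 70.00 µV.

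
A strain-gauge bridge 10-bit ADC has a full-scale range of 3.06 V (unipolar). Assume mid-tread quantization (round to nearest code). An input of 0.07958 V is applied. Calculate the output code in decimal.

code 27

LSB = 3.06 V / 1024 = 2.988 mV.
(0.07958 − 0) / 0.00298828 = 26.631 LSBs.
round(26.631) = 27.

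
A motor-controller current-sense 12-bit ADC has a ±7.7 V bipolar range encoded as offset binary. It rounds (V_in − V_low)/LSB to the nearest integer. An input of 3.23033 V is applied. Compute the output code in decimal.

Full-scale span = 15.4 V; LSB = 15.4/2^12 = 3.760 mV.
Input sits at 2907.184 steps above V_low.
Round → code 2907.

code 2907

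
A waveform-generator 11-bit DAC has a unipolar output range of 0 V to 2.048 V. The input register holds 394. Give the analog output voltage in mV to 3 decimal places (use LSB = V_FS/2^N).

LSB = 2.048 V / 2^11 = 1.000 mV.
V_out = 0 + 394 × 0.001 V = 0.394 V.
= 394.000 mV.

394.000 mV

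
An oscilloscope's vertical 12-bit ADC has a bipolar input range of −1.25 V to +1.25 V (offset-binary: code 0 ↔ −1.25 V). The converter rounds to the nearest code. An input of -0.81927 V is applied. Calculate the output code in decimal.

code 706

With 4096 levels over 2.5 V, one step is 0.610 mV.
(-0.81927 − (−1.25)) / 0.000610352 = 705.708 LSBs.
Round → code 706.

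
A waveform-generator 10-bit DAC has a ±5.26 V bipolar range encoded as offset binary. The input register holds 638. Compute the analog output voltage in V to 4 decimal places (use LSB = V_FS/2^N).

LSB = 10.52 V / 2^10 = 10.273 mV.
V_out = (−5.26) + 638 × 0.0102734 V = 1.29445 V.

1.2945 V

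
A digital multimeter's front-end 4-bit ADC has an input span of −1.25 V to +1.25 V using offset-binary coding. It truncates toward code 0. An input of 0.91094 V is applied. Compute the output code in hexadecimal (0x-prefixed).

code 0xD (decimal 13)

LSB = 2.5 V / 16 = 156.250 mV.
(V_in − V_low)/LSB = (0.91094 − (−1.25)) / 0.15625 = 13.830.
⌊·⌋(13.830) = 13.
In hexadecimal (0x-prefixed): 0xD.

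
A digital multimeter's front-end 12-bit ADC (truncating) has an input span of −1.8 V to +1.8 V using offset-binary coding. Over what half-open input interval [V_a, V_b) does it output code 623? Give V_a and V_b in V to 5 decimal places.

[-1.25244 V, -1.25156 V)

LSB = 3.6/2^12 = 0.879 mV.
V_a = V_low + 623·LSB = -1.25244 V; V_b = V_low + 624·LSB = -1.25156 V.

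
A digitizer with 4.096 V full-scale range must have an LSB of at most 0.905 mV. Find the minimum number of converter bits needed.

Number of steps required ≥ 4.096 V / 0.905 mV = 4525.97.
Need 2^N ≥ 4525.97; 2^12 = 4096, 2^13 = 8192.
Minimum N = 13.

13 bits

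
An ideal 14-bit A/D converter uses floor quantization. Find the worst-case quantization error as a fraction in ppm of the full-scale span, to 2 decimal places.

Truncating → worst-case error = 1 LSB = V_FS/2^14, so 1e+06/16384 = 61.0352 ppm of full scale.

61.04 ppm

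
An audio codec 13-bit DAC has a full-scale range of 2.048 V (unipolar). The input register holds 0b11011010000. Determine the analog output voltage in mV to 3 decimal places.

LSB = 2.048 V / 2^13 = 250.00 µV.
Code 0b11011010000 = 1744 decimal.
V_out = 0 + 1744 × 0.00025 V = 0.436 V.
= 436.000 mV.

436.000 mV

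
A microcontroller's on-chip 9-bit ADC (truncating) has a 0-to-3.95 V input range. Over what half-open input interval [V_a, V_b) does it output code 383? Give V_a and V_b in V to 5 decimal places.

[2.95479 V, 2.96250 V)

LSB = 3.95/2^9 = 7.715 mV.
V_a = V_low + 383·LSB = 2.95479 V; V_b = V_low + 384·LSB = 2.9625 V.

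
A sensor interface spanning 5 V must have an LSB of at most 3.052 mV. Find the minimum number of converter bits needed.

11 bits

Number of steps required ≥ 5 V / 3.052 mV = 1638.27.
Need 2^N ≥ 1638.27; 2^10 = 1024, 2^11 = 2048.
Minimum N = 11.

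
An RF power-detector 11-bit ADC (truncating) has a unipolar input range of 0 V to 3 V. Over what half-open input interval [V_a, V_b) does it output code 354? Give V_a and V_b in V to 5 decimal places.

LSB = 3/2^11 = 1.465 mV.
V_a = V_low + 354·LSB = 0.518555 V; V_b = V_low + 355·LSB = 0.52002 V.

[0.51855 V, 0.52002 V)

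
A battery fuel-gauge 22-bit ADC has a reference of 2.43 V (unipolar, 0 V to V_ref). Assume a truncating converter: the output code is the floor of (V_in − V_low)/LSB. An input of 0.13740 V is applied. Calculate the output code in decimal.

LSB = 2.43 V / 4194304 = 0.58 µV.
Input sits at 237159.411 steps above V_low.
So the output code is 237159.

code 237159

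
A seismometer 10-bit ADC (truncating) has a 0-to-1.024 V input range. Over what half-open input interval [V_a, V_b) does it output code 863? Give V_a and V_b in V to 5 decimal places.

[0.86300 V, 0.86400 V)

LSB = 1.024/2^10 = 1.000 mV.
V_a = V_low + 863·LSB = 0.863 V; V_b = V_low + 864·LSB = 0.864 V.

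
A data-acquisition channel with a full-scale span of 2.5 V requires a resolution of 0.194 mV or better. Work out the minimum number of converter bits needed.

14 bits

Number of steps required ≥ 2.5 V / 0.194 mV = 12886.60.
Need 2^N ≥ 12886.60; 2^13 = 8192, 2^14 = 16384.
Minimum N = 14.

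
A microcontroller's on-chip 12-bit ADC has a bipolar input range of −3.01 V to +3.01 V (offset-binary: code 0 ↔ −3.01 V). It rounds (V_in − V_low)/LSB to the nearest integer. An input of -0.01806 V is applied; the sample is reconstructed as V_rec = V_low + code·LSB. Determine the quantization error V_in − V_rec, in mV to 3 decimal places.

-0.423 mV

LSB = 6.02/2^12 = 1.470 mV.
(-0.01806 − (−3.01))/0.00146973 = 2035.7120; round gives code 2036.
Code 2036 maps back to (−3.01) + 2036×0.00146973 V = -0.017636719 V.
Difference: -0.000423281 V → -0.423 mV.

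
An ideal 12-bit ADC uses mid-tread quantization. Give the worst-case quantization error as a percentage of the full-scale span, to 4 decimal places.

0.0122 %

Rounding → worst-case error = ½ LSB = V_FS/2^13, so 100/8192 = 0.012207 % of full scale.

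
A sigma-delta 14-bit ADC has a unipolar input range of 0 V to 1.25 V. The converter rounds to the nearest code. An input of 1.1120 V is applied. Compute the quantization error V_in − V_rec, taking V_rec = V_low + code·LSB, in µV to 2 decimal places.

15.75 µV

LSB = 1.25/2^14 = 76.29 µV.
Scaled input = 14575.2064 LSBs, so code = 14575.
Code 14575 maps back to 0 + 14575×7.62939e-05 V = 1.1119843 V.
Difference: 1.57471e-05 V → 15.75 µV.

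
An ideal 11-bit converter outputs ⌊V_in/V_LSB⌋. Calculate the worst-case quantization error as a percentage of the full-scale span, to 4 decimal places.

0.0488 %

Truncating → worst-case error = 1 LSB = V_FS/2^11, so 100/2048 = 0.0488281 % of full scale.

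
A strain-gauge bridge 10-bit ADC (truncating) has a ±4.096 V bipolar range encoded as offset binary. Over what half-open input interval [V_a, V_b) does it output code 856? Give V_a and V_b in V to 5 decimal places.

LSB = 8.192/2^10 = 8.000 mV.
V_a = V_low + 856·LSB = 2.752 V; V_b = V_low + 857·LSB = 2.76 V.

[2.75200 V, 2.76000 V)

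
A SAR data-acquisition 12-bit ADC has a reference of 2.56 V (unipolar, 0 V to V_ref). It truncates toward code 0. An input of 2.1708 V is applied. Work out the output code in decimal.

Full-scale span = 2.56 V; LSB = 2.56/2^12 = 0.625 mV.
(V_in − V_low)/LSB = (2.1708 − 0) / 0.000625 = 3473.280.
So the output code is 3473.

code 3473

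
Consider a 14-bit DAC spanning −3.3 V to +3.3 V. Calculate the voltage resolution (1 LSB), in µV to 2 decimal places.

Full-scale span = 6.6 V.
LSB = 6.6 / 2^14 = 6.6 / 16384 = 0.000402832 V = 402.83 µV.

402.83 µV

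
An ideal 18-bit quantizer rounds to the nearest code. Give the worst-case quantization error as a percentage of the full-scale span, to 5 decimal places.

Rounding → worst-case error = ½ LSB = V_FS/2^19, so 100/524288 = 0.000190735 % of full scale.

0.00019 %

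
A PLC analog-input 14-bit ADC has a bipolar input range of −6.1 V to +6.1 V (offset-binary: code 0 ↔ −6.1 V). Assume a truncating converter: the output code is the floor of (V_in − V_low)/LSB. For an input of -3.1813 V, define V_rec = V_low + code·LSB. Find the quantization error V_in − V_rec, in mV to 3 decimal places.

0.499 mV

Step size: 12.2 V ÷ 2^14 = 0.745 mV.
(V_in − V_low)/LSB = (-3.1813 − (−6.1))/0.000744629 = 3919.6706 → code 3919 (floor).
Reconstructed: -3.1817993 V.
V_in − V_rec = 0.000499316 V = 0.499 mV.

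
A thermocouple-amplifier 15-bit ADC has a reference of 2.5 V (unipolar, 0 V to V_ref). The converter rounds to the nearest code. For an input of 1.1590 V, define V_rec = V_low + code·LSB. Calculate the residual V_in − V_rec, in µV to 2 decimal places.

Step size: 2.5 V ÷ 2^15 = 76.29 µV.
(V_in − V_low)/LSB = (1.1590 − 0)/7.62939e-05 = 15191.2448 → code 15191 (round).
Code 15191 maps back to 0 + 15191×7.62939e-05 V = 1.1589813 V.
Difference: 1.86768e-05 V → 18.68 µV.

18.68 µV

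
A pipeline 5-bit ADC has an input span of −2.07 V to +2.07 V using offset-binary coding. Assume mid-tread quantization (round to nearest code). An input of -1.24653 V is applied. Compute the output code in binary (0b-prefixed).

Full-scale span = 4.14 V; LSB = 4.14/2^5 = 129.375 mV.
Input sits at 6.365 steps above V_low.
Round → code 6.
In binary (0b-prefixed): 0b110.

code 0b110 (decimal 6)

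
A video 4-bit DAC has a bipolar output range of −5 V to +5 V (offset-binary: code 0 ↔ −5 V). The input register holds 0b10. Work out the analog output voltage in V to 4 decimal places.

LSB = 10 V / 2^4 = 0.6250 V.
Code 0b10 = 2 decimal.
V_out = (−5) + 2 × 0.625 V = -3.75 V.

-3.7500 V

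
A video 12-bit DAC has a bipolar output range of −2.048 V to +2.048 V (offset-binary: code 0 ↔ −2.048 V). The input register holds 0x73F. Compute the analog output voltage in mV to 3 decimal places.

-193.000 mV

LSB = 4.096 V / 2^12 = 1.000 mV.
Code 0x73F = 1855 decimal.
V_out = (−2.048) + 1855 × 0.001 V = -0.193 V.
= -193.000 mV.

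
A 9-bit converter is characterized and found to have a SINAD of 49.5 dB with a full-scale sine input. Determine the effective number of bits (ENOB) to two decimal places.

7.93 bits

ENOB = (SINAD − 1.76) / 6.02 = (49.5 − 1.76)/6.02 = 7.930.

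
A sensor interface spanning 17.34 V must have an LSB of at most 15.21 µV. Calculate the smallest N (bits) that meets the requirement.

21 bits

Number of steps required ≥ 17.34 V / 15.21 µV = 1140039.45.
Need 2^N ≥ 1140039.45; 2^20 = 1048576, 2^21 = 2097152.
Minimum N = 21.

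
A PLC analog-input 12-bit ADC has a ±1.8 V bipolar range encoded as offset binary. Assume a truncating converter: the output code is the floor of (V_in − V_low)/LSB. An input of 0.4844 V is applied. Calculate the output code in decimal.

code 2599

With 4096 levels over 3.6 V, one step is 0.879 mV.
Input sits at 2599.140 steps above V_low.
So the output code is 2599.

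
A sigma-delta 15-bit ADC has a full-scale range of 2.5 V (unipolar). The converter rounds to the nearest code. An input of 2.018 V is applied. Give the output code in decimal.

code 26450

With 32768 levels over 2.5 V, one step is 76.29 µV.
Input sits at 26450.330 steps above V_low.
So the output code is 26450.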